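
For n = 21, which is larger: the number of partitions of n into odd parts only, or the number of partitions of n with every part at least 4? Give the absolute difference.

Partitions of 21 into odd parts only: 76.
Partitions of 21 with every part at least 4: 27.
|76 − 27| = 49.

49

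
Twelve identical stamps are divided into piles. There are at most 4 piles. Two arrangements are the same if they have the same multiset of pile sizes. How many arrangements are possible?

There are too many to list fully; the first 12 (by largest part) are:
12
1 + 11
2 + 10
1 + 1 + 10
3 + 9
1 + 2 + 9
1 + 1 + 1 + 9
4 + 8
1 + 3 + 8
2 + 2 + 8
1 + 1 + 2 + 8
5 + 7
…and 22 more, for 34 total.

34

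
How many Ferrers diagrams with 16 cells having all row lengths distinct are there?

A partial list (first 12 by largest part):
16
15+1
14+2
13+3
13+2+1
12+4
12+3+1
11+5
11+4+1
11+3+2
10+6
10+5+1
…and 20 more, for 32 total.

32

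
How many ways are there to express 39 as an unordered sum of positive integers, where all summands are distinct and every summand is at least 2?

Direct enumeration gives 522 partitions.

522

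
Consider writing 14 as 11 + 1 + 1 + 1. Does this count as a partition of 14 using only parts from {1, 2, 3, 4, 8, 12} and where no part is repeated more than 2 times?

No

The parts sum to 14, and the condition 'each summand belongs to {1, 2, 3, 4, 8, 12}' is violated.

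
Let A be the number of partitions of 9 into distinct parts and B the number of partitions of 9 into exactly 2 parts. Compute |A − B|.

4

Partitions of 9 into distinct parts: 8.
Partitions of 9 into exactly 2 parts: 4.
|8 − 4| = 4.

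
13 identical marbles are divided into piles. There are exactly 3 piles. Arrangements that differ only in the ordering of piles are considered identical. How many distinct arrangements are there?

14

Listing the qualifying partitions of 13:
11+1+1
10+2+1
9+3+1
9+2+2
8+4+1
8+3+2
7+5+1
7+4+2
7+3+3
6+6+1
6+5+2
6+4+3
5+5+3
5+4+4
Counting gives 14.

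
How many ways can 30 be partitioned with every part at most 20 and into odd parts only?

277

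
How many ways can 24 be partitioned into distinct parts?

122

Systematic enumeration (by largest part, then next-largest, …) yields 122.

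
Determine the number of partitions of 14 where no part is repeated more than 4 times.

100

Counting exhaustively, 100 partitions satisfy the conditions.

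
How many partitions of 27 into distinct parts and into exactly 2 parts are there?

13

Enumerating:
26,1
25,2
24,3
23,4
22,5
21,6
20,7
19,8
18,9
17,10
16,11
15,12
14,13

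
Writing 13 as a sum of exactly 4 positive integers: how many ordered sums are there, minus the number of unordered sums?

Compositions: C(12,3) = 220.
Unordered (partitions into 4 parts): 18.
Difference: 220 − 18 = 202.

202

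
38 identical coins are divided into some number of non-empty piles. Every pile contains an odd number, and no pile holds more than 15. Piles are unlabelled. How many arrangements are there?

A full systematic count gives 622.

622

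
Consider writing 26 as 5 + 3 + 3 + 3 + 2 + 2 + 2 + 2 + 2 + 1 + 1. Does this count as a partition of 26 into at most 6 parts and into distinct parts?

No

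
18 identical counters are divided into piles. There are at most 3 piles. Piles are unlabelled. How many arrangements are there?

There are too many to list fully; the first 12 (by largest part) are:
18
1+17
2+16
1+1+16
3+15
1+2+15
4+14
1+3+14
2+2+14
5+13
1+4+13
2+3+13
…and 25 more, for 37 total.

37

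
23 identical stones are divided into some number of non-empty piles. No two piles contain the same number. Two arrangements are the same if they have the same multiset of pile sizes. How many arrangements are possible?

104

A full systematic count gives 104.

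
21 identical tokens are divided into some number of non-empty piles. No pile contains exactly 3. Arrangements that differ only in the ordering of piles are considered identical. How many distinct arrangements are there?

Enumerating by decreasing first part gives 407 partitions in all.

407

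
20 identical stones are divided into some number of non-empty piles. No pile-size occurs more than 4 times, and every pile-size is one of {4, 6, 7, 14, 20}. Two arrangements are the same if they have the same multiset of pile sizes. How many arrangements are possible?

Enumerating:
20
14 + 6
7 + 7 + 6
6 + 6 + 4 + 4
Counting gives 4.

4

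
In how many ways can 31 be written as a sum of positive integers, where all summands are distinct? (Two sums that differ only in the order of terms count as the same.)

Counting exhaustively, 340 partitions satisfy the conditions.

340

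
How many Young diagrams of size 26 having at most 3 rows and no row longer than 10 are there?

4

The partitions of 26 that satisfy the conditions:
10+10+6
10+9+7
10+8+8
9+9+8
Counting gives 4.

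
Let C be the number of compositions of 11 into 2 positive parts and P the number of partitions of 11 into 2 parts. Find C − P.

5

Compositions: C(10,1) = 10.
Partitions of 11 into exactly 2 parts: 5.
Difference: 10 − 5 = 5.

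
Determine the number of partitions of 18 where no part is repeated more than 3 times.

There are 208 such partitions.

208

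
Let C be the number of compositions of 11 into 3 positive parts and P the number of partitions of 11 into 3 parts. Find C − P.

35

Ordered (compositions into 3 parts): C(10,2) = 45.
Unordered (partitions into 3 parts): 10.
Difference: 45 − 10 = 35.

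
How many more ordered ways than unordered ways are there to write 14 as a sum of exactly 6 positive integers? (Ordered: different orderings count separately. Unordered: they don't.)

1267

Compositions: C(13,5) = 1287.
Partitions of 14 into exactly 6 parts: 20.
Difference: 1287 − 20 = 1267.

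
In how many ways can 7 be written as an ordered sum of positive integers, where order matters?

Each of the 6 gaps between 7 units is either a break or not: 2^6 = 64.

64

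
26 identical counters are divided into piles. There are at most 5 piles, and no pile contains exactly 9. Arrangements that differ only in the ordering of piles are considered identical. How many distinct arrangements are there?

355

Counting exhaustively, 355 partitions satisfy the conditions.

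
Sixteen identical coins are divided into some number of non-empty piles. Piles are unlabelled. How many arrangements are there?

231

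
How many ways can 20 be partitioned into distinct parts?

64

A partial list (first 12 by largest part):
20
1+19
2+18
3+17
1+2+17
4+16
1+3+16
5+15
1+4+15
2+3+15
6+14
1+5+14
…and 52 more, for 64 total.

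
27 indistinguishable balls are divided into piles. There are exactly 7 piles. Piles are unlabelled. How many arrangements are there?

Systematic enumeration (by largest part, then next-largest, …) yields 364.

364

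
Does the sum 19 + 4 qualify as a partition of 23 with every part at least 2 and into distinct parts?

Yes

The parts sum to 23, and the condition 'every summand is at least 2' holds; the condition 'all summands are distinct' holds.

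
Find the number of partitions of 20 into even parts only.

A partial list (first 12 by largest part):
20
18,2
16,4
16,2,2
14,6
14,4,2
14,2,2,2
12,8
12,6,2
12,4,4
12,4,2,2
12,2,2,2,2
…and 30 more, for 42 total.

42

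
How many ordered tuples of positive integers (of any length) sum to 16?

There are 15 gaps and each independently is a cut or not, giving 2^15 = 32768.

32768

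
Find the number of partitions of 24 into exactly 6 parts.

199

A full systematic count gives 199.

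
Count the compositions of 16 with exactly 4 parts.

Equivalently, choose which 3 of the 15 gaps become plus signs: C(15,3) = 455.

455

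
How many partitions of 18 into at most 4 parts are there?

A full systematic count gives 84.

84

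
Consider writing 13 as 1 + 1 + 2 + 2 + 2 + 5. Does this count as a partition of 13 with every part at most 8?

Yes

The parts sum to 13, and the condition 'no summand exceeds 8' holds.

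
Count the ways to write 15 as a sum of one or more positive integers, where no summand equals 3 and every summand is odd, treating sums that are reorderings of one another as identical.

Listing the qualifying partitions of 15:
15
13, 1, 1
11, 1, 1, 1, 1
9, 5, 1
9, 1, 1, 1, 1, 1, 1
7, 7, 1
7, 5, 1, 1, 1
7, 1, 1, 1, 1, 1, 1, 1, 1
5, 5, 5
5, 5, 1, 1, 1, 1, 1
5, 1, 1, 1, 1, 1, 1, 1, 1, 1, 1
1, 1, 1, 1, 1, 1, 1, 1, 1, 1, 1, 1, 1, 1, 1
Counting gives 12.

12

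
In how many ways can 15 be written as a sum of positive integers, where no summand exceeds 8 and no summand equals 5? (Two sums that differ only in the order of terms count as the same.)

106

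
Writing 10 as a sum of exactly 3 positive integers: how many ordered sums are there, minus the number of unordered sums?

Ordered (compositions into 3 parts): C(9,2) = 36.
Partitions of 10 into exactly 3 parts: 8.
Difference: 36 − 8 = 28.

28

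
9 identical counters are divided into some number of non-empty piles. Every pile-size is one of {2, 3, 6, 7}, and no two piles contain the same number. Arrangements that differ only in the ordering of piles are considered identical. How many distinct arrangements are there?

The partitions of 9 that satisfy the conditions:
2, 7
3, 6

2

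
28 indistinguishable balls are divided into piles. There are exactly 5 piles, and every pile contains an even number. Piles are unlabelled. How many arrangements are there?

23

The partitions of 28 that satisfy the conditions:
20, 2, 2, 2, 2
18, 4, 2, 2, 2
16, 6, 2, 2, 2
16, 4, 4, 2, 2
14, 8, 2, 2, 2
14, 6, 4, 2, 2
14, 4, 4, 4, 2
12, 10, 2, 2, 2
12, 8, 4, 2, 2
12, 6, 6, 2, 2
12, 6, 4, 4, 2
12, 4, 4, 4, 4
10, 10, 4, 2, 2
10, 8, 6, 2, 2
10, 8, 4, 4, 2
10, 6, 6, 4, 2
10, 6, 4, 4, 4
8, 8, 8, 2, 2
8, 8, 6, 4, 2
8, 8, 4, 4, 4
8, 6, 6, 6, 2
8, 6, 6, 4, 4
6, 6, 6, 6, 4
Counting gives 23.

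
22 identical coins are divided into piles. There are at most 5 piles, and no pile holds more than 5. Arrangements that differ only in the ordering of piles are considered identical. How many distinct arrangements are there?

Listing the qualifying partitions of 22:
5 + 5 + 5 + 5 + 2
5 + 5 + 5 + 4 + 3
5 + 5 + 4 + 4 + 4

3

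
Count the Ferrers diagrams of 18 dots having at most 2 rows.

10

Enumerating:
18
17,1
16,2
15,3
14,4
13,5
12,6
11,7
10,8
9,9
Counting gives 10.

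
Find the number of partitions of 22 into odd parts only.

89

Systematic enumeration (by largest part, then next-largest, …) yields 89.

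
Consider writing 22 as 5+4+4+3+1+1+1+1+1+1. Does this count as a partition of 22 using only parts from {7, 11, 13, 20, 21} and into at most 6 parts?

No

The parts sum to 22, and the condition 'each summand belongs to {7, 11, 13, 20, 21}' is violated.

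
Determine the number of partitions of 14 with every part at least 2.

There are too many to list fully; the first 12 (by largest part) are:
14
2,12
3,11
4,10
2,2,10
5,9
2,3,9
6,8
2,4,8
3,3,8
2,2,2,8
7,7
…and 22 more, for 34 total.

34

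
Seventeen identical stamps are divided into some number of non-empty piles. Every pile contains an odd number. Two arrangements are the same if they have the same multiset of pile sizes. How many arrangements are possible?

There are too many to list fully; the first 12 (by largest part) are:
17
15, 1, 1
13, 3, 1
13, 1, 1, 1, 1
11, 5, 1
11, 3, 3
11, 3, 1, 1, 1
11, 1, 1, 1, 1, 1, 1
9, 7, 1
9, 5, 3
9, 5, 1, 1, 1
9, 3, 3, 1, 1
…and 26 more, for 38 total.

38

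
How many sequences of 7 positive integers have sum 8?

7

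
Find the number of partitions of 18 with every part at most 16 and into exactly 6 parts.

58

There are too many to list fully; the first 12 (by largest part) are:
13 + 1 + 1 + 1 + 1 + 1
12 + 2 + 1 + 1 + 1 + 1
11 + 3 + 1 + 1 + 1 + 1
11 + 2 + 2 + 1 + 1 + 1
10 + 4 + 1 + 1 + 1 + 1
10 + 3 + 2 + 1 + 1 + 1
10 + 2 + 2 + 2 + 1 + 1
9 + 5 + 1 + 1 + 1 + 1
9 + 4 + 2 + 1 + 1 + 1
9 + 3 + 3 + 1 + 1 + 1
9 + 3 + 2 + 2 + 1 + 1
9 + 2 + 2 + 2 + 2 + 1
…and 46 more, for 58 total.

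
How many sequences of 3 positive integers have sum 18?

136

A composition of 18 into 3 positive parts is chosen by placing 2 dividers among the 17 gaps between 18 units: C(17,2) = 136.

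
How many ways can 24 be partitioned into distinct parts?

A full systematic count gives 122.

122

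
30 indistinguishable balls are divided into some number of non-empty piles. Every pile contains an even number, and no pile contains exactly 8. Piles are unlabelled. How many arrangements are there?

120

Counting exhaustively, 120 partitions satisfy the conditions.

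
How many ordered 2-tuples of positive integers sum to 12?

11

By stars and bars with positive parts, the count is C(11,1) = 11.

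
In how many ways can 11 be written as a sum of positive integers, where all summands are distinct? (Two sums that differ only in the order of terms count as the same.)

The partitions of 11 that satisfy the conditions:
11
10 + 1
9 + 2
8 + 3
8 + 2 + 1
7 + 4
7 + 3 + 1
6 + 5
6 + 4 + 1
6 + 3 + 2
5 + 4 + 2
5 + 3 + 2 + 1

12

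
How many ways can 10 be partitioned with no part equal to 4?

31

There are too many to list fully; the first 12 (by largest part) are:
10
9,1
8,2
8,1,1
7,3
7,2,1
7,1,1,1
6,3,1
6,2,2
6,2,1,1
6,1,1,1,1
5,5
…and 19 more, for 31 total.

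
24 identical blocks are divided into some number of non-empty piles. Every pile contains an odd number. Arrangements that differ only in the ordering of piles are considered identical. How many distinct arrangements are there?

There are 122 such partitions.

122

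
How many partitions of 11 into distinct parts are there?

12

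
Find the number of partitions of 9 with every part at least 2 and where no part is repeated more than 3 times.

The partitions of 9 that satisfy the conditions:
9
7+2
6+3
5+4
5+2+2
4+3+2
3+3+3
3+2+2+2
Counting gives 8.

8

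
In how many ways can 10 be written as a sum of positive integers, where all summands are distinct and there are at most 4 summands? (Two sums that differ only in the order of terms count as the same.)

Listing the qualifying partitions of 10:
10
9,1
8,2
7,3
7,2,1
6,4
6,3,1
5,4,1
5,3,2
4,3,2,1

10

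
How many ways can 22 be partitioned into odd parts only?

Enumerating by decreasing first part gives 89 partitions in all.

89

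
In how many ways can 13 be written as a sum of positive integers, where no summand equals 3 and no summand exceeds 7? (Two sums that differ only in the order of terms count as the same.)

44

There are too many to list fully; the first 12 (by largest part) are:
7, 6
7, 5, 1
7, 4, 2
7, 4, 1, 1
7, 2, 2, 2
7, 2, 2, 1, 1
7, 2, 1, 1, 1, 1
7, 1, 1, 1, 1, 1, 1
6, 6, 1
6, 5, 2
6, 5, 1, 1
6, 4, 2, 1
…and 32 more, for 44 total.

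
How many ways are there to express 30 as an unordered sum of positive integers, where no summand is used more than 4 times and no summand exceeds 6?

319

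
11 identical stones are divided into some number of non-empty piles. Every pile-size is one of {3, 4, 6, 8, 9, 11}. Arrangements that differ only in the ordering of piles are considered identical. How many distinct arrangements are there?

Listing the qualifying partitions of 11:
11
8 + 3
4 + 4 + 3

3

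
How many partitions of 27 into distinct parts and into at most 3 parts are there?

62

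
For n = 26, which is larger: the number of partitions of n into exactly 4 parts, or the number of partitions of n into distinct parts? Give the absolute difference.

29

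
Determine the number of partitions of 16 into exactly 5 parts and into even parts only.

Listing the qualifying partitions of 16:
8 + 2 + 2 + 2 + 2
6 + 4 + 2 + 2 + 2
4 + 4 + 4 + 2 + 2

3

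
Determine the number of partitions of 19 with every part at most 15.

Enumerating by decreasing first part gives 483 partitions in all.

483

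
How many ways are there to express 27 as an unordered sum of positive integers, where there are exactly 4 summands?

A full systematic count gives 150.

150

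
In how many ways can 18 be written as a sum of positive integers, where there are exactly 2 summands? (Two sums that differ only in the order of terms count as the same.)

9

They are:
17, 1
16, 2
15, 3
14, 4
13, 5
12, 6
11, 7
10, 8
9, 9
That's 9 in total.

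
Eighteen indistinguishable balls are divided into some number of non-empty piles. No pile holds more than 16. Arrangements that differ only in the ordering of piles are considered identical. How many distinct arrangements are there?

383

There are 383 such partitions.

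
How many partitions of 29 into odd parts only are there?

256

Systematic enumeration (by largest part, then next-largest, …) yields 256.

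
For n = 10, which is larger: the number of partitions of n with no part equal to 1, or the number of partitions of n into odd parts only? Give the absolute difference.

2

Partitions of 10 with no part equal to 1: 12.
Partitions of 10 into odd parts only: 10.
|12 − 10| = 2.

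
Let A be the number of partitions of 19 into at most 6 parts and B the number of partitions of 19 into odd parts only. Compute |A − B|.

Partitions of 19 into at most 6 parts: 235.
Partitions of 19 into odd parts only: 54.
|235 − 54| = 181.

181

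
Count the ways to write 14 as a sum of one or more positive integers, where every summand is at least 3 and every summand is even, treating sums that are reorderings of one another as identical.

4

Listing the qualifying partitions of 14:
14
4+10
6+8
4+4+6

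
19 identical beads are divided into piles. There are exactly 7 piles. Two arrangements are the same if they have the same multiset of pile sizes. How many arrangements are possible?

65

There are too many to list fully; the first 12 (by largest part) are:
13 + 1 + 1 + 1 + 1 + 1 + 1
12 + 2 + 1 + 1 + 1 + 1 + 1
11 + 3 + 1 + 1 + 1 + 1 + 1
11 + 2 + 2 + 1 + 1 + 1 + 1
10 + 4 + 1 + 1 + 1 + 1 + 1
10 + 3 + 2 + 1 + 1 + 1 + 1
10 + 2 + 2 + 2 + 1 + 1 + 1
9 + 5 + 1 + 1 + 1 + 1 + 1
9 + 4 + 2 + 1 + 1 + 1 + 1
9 + 3 + 3 + 1 + 1 + 1 + 1
9 + 3 + 2 + 2 + 1 + 1 + 1
9 + 2 + 2 + 2 + 2 + 1 + 1
…and 53 more, for 65 total.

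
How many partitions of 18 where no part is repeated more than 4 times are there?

262

A full systematic count gives 262.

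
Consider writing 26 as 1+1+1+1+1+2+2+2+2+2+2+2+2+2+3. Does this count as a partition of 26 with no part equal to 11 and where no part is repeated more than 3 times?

No

The parts sum to 26, and the condition 'no summand is used more than 3 times' is violated.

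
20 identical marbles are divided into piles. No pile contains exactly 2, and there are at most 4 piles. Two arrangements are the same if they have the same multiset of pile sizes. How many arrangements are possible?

A full systematic count gives 71.

71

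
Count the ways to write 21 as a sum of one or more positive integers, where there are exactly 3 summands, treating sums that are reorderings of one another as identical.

37

A partial list (first 12 by largest part):
1, 1, 19
1, 2, 18
1, 3, 17
2, 2, 17
1, 4, 16
2, 3, 16
1, 5, 15
2, 4, 15
3, 3, 15
1, 6, 14
2, 5, 14
3, 4, 14
…and 25 more, for 37 total.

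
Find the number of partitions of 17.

There are 297 such partitions.

297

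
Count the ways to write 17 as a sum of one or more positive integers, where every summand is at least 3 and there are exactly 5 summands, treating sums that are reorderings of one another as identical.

2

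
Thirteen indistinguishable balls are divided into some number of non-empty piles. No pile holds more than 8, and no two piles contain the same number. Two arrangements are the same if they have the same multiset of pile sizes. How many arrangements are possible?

11

Enumerating:
8 + 5
8 + 4 + 1
8 + 3 + 2
7 + 6
7 + 5 + 1
7 + 4 + 2
7 + 3 + 2 + 1
6 + 5 + 2
6 + 4 + 3
6 + 4 + 2 + 1
5 + 4 + 3 + 1
That's 11 in total.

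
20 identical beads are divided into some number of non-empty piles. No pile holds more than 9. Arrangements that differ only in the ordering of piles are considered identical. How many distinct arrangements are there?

488

A full systematic count gives 488.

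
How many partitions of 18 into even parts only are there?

A partial list (first 12 by largest part):
18
16 + 2
14 + 4
14 + 2 + 2
12 + 6
12 + 4 + 2
12 + 2 + 2 + 2
10 + 8
10 + 6 + 2
10 + 4 + 4
10 + 4 + 2 + 2
10 + 2 + 2 + 2 + 2
…and 18 more, for 30 total.

30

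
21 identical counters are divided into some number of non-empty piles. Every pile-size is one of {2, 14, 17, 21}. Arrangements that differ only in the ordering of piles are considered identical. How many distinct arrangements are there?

Listing the qualifying partitions of 21:
21
17+2+2

2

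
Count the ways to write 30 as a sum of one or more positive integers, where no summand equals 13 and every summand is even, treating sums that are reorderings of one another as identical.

176

Direct enumeration gives 176 partitions.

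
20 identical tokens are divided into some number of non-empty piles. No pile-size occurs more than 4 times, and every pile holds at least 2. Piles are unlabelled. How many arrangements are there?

Systematic enumeration (by largest part, then next-largest, …) yields 122.

122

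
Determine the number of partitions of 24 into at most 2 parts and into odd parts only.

Listing the qualifying partitions of 24:
1, 23
3, 21
5, 19
7, 17
9, 15
11, 13
That's 6 in total.

6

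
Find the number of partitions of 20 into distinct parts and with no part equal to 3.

40

There are too many to list fully; the first 12 (by largest part) are:
20
19+1
18+2
17+2+1
16+4
15+5
15+4+1
14+6
14+5+1
14+4+2
13+7
13+6+1
…and 28 more, for 40 total.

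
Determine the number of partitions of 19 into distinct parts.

54

There are too many to list fully; the first 12 (by largest part) are:
19
18 + 1
17 + 2
16 + 3
16 + 2 + 1
15 + 4
15 + 3 + 1
14 + 5
14 + 4 + 1
14 + 3 + 2
13 + 6
13 + 5 + 1
…and 42 more, for 54 total.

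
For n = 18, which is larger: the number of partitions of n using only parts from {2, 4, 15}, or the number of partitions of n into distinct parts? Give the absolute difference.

41

Partitions of 18 using only parts from {2, 4, 15}: 5.
Partitions of 18 into distinct parts: 46.
|5 − 46| = 41.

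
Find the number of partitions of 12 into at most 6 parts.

58

There are too many to list fully; the first 12 (by largest part) are:
12
11,1
10,2
10,1,1
9,3
9,2,1
9,1,1,1
8,4
8,3,1
8,2,2
8,2,1,1
8,1,1,1,1
…and 46 more, for 58 total.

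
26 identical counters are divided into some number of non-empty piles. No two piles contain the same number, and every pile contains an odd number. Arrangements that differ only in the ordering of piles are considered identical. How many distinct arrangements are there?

They are:
1 + 25
3 + 23
5 + 21
7 + 19
9 + 17
1 + 3 + 5 + 17
11 + 15
1 + 3 + 7 + 15
1 + 3 + 9 + 13
1 + 5 + 7 + 13
1 + 5 + 9 + 11
3 + 5 + 7 + 11

12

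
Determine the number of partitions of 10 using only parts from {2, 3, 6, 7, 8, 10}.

They are:
10
2+8
3+7
2+2+6
2+2+3+3
2+2+2+2+2
That's 6 in total.

6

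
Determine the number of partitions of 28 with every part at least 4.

100

There are 100 such partitions.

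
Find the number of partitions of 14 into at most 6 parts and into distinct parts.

The partitions of 14 that satisfy the conditions:
14
13, 1
12, 2
11, 3
11, 2, 1
10, 4
10, 3, 1
9, 5
9, 4, 1
9, 3, 2
8, 6
8, 5, 1
8, 4, 2
8, 3, 2, 1
7, 6, 1
7, 5, 2
7, 4, 3
7, 4, 2, 1
6, 5, 3
6, 5, 2, 1
6, 4, 3, 1
5, 4, 3, 2

22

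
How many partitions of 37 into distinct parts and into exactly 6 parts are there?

136

Enumerating by decreasing first part gives 136 partitions in all.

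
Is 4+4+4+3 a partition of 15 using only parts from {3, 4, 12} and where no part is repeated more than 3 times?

The parts sum to 15, and the condition 'each summand belongs to {3, 4, 12}' holds; the condition 'no summand is used more than 3 times' holds.

Yes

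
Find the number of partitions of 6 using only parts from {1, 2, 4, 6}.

The partitions of 6 that satisfy the conditions:
6
4+2
4+1+1
2+2+2
2+2+1+1
2+1+1+1+1
1+1+1+1+1+1

7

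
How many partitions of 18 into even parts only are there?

30

A partial list (first 12 by largest part):
18
2 + 16
4 + 14
2 + 2 + 14
6 + 12
2 + 4 + 12
2 + 2 + 2 + 12
8 + 10
2 + 6 + 10
4 + 4 + 10
2 + 2 + 4 + 10
2 + 2 + 2 + 2 + 10
…and 18 more, for 30 total.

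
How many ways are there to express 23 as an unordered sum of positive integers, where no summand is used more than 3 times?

592

Systematic enumeration (by largest part, then next-largest, …) yields 592.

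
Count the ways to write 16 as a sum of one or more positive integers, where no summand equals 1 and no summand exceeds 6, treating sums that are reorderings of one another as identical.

There are too many to list fully; the first 12 (by largest part) are:
6, 6, 4
6, 6, 2, 2
6, 5, 5
6, 5, 3, 2
6, 4, 4, 2
6, 4, 3, 3
6, 4, 2, 2, 2
6, 3, 3, 2, 2
6, 2, 2, 2, 2, 2
5, 5, 4, 2
5, 5, 3, 3
5, 5, 2, 2, 2
…and 14 more, for 26 total.

26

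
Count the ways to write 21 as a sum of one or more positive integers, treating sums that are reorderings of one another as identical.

792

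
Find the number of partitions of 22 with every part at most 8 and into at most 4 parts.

The partitions of 22 that satisfy the conditions:
8 + 8 + 6
8 + 8 + 5 + 1
8 + 8 + 4 + 2
8 + 8 + 3 + 3
8 + 7 + 7
8 + 7 + 6 + 1
8 + 7 + 5 + 2
8 + 7 + 4 + 3
8 + 6 + 6 + 2
8 + 6 + 5 + 3
8 + 6 + 4 + 4
8 + 5 + 5 + 4
7 + 7 + 7 + 1
7 + 7 + 6 + 2
7 + 7 + 5 + 3
7 + 7 + 4 + 4
7 + 6 + 6 + 3
7 + 6 + 5 + 4
7 + 5 + 5 + 5
6 + 6 + 6 + 4
6 + 6 + 5 + 5
Counting gives 21.

21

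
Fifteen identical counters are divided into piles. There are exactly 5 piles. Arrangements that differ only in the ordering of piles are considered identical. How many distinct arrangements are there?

30

There are too many to list fully; the first 12 (by largest part) are:
11,1,1,1,1
10,2,1,1,1
9,3,1,1,1
9,2,2,1,1
8,4,1,1,1
8,3,2,1,1
8,2,2,2,1
7,5,1,1,1
7,4,2,1,1
7,3,3,1,1
7,3,2,2,1
7,2,2,2,2
…and 18 more, for 30 total.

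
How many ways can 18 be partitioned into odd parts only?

There are too many to list fully; the first 12 (by largest part) are:
17, 1
15, 3
15, 1, 1, 1
13, 5
13, 3, 1, 1
13, 1, 1, 1, 1, 1
11, 7
11, 5, 1, 1
11, 3, 3, 1
11, 3, 1, 1, 1, 1
11, 1, 1, 1, 1, 1, 1, 1
9, 9
…and 34 more, for 46 total.

46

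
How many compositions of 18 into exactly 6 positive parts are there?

By stars and bars with positive parts, the count is C(17,5) = 6188.

6188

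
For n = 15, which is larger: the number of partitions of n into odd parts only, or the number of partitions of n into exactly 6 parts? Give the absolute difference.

Partitions of 15 into odd parts only: 27.
Partitions of 15 into exactly 6 parts: 26.
|27 − 26| = 1.

1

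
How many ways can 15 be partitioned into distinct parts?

There are too many to list fully; the first 12 (by largest part) are:
15
14+1
13+2
12+3
12+2+1
11+4
11+3+1
10+5
10+4+1
10+3+2
9+6
9+5+1
…and 15 more, for 27 total.

27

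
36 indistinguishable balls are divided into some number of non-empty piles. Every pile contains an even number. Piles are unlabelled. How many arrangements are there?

A full systematic count gives 385.

385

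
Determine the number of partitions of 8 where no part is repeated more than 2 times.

13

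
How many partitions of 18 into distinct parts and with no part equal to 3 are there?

29

There are too many to list fully; the first 12 (by largest part) are:
18
1, 17
2, 16
1, 2, 15
4, 14
5, 13
1, 4, 13
6, 12
1, 5, 12
2, 4, 12
7, 11
1, 6, 11
…and 17 more, for 29 total.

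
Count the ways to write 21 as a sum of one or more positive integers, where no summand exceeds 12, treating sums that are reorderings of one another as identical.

725

A full systematic count gives 725.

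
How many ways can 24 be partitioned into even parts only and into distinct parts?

15

They are:
24
22 + 2
20 + 4
18 + 6
18 + 4 + 2
16 + 8
16 + 6 + 2
14 + 10
14 + 8 + 2
14 + 6 + 4
12 + 10 + 2
12 + 8 + 4
12 + 6 + 4 + 2
10 + 8 + 6
10 + 8 + 4 + 2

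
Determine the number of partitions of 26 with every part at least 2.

A full systematic count gives 478.

478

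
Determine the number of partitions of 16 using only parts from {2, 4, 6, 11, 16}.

Enumerating:
16
6+6+4
6+6+2+2
6+4+4+2
6+4+2+2+2
6+2+2+2+2+2
4+4+4+4
4+4+4+2+2
4+4+2+2+2+2
4+2+2+2+2+2+2
2+2+2+2+2+2+2+2

11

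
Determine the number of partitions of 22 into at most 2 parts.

The partitions of 22 that satisfy the conditions:
22
1, 21
2, 20
3, 19
4, 18
5, 17
6, 16
7, 15
8, 14
9, 13
10, 12
11, 11

12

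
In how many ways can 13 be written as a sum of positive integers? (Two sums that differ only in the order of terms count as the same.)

Enumerating by decreasing first part gives 101 partitions in all.

101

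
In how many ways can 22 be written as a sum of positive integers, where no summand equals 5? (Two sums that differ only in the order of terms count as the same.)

Enumerating by decreasing first part gives 705 partitions in all.

705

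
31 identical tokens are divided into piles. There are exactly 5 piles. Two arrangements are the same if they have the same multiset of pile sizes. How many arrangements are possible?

Enumerating by decreasing first part gives 427 partitions in all.

427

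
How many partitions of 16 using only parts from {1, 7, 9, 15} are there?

Listing the qualifying partitions of 16:
15, 1
9, 7
9, 1, 1, 1, 1, 1, 1, 1
7, 7, 1, 1
7, 1, 1, 1, 1, 1, 1, 1, 1, 1
1, 1, 1, 1, 1, 1, 1, 1, 1, 1, 1, 1, 1, 1, 1, 1

6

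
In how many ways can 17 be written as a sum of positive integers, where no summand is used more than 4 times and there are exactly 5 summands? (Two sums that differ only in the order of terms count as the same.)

There are too many to list fully; the first 12 (by largest part) are:
13,1,1,1,1
12,2,1,1,1
11,3,1,1,1
11,2,2,1,1
10,4,1,1,1
10,3,2,1,1
10,2,2,2,1
9,5,1,1,1
9,4,2,1,1
9,3,3,1,1
9,3,2,2,1
9,2,2,2,2
…and 35 more, for 47 total.

47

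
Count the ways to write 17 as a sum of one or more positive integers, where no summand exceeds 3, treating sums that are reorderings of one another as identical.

33

A partial list (first 12 by largest part):
2,3,3,3,3,3
1,1,3,3,3,3,3
1,2,2,3,3,3,3
1,1,1,2,3,3,3,3
1,1,1,1,1,3,3,3,3
2,2,2,2,3,3,3
1,1,2,2,2,3,3,3
1,1,1,1,2,2,3,3,3
1,1,1,1,1,1,2,3,3,3
1,1,1,1,1,1,1,1,3,3,3
1,2,2,2,2,2,3,3
1,1,1,2,2,2,2,3,3
…and 21 more, for 33 total.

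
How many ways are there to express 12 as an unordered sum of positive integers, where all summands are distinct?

15

The partitions of 12 that satisfy the conditions:
12
11, 1
10, 2
9, 3
9, 2, 1
8, 4
8, 3, 1
7, 5
7, 4, 1
7, 3, 2
6, 5, 1
6, 4, 2
6, 3, 2, 1
5, 4, 3
5, 4, 2, 1
That's 15 in total.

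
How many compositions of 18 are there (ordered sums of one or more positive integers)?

The number of compositions of n is 2^(n−1); here 2^17 = 131072.

131072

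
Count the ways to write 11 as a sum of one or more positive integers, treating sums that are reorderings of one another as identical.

There are too many to list fully; the first 12 (by largest part) are:
11
1, 10
2, 9
1, 1, 9
3, 8
1, 2, 8
1, 1, 1, 8
4, 7
1, 3, 7
2, 2, 7
1, 1, 2, 7
1, 1, 1, 1, 7
…and 44 more, for 56 total.

56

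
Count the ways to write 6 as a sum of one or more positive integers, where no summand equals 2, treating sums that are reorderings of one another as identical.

6

The partitions of 6 that satisfy the conditions:
6
1+5
1+1+4
3+3
1+1+1+3
1+1+1+1+1+1
That's 6 in total.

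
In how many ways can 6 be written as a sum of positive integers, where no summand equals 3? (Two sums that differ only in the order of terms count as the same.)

8

They are:
6
5, 1
4, 2
4, 1, 1
2, 2, 2
2, 2, 1, 1
2, 1, 1, 1, 1
1, 1, 1, 1, 1, 1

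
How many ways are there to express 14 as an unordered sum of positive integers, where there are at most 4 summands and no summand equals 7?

39

A partial list (first 12 by largest part):
14
13,1
12,2
12,1,1
11,3
11,2,1
11,1,1,1
10,4
10,3,1
10,2,2
10,2,1,1
9,5
…and 27 more, for 39 total.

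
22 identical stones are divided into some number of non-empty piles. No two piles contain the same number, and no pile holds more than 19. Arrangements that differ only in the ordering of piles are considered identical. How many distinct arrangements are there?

Counting exhaustively, 86 partitions satisfy the conditions.

86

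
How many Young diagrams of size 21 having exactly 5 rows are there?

There are 101 such partitions.

101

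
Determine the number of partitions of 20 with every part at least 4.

They are:
20
16,4
15,5
14,6
13,7
12,8
12,4,4
11,9
11,5,4
10,10
10,6,4
10,5,5
9,7,4
9,6,5
8,8,4
8,7,5
8,6,6
8,4,4,4
7,7,6
7,5,4,4
6,6,4,4
6,5,5,4
5,5,5,5
4,4,4,4,4
That's 24 in total.

24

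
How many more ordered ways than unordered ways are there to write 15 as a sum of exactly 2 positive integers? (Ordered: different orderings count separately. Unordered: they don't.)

7

Ordered (compositions into 2 parts): C(14,1) = 14.
Partitions of 15 into exactly 2 parts: 7.
Difference: 14 − 7 = 7.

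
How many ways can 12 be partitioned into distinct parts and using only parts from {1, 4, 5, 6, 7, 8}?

Enumerating:
8+4
7+5
7+4+1
6+5+1

4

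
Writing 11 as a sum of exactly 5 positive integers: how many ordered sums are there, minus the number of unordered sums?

200

Compositions: C(10,4) = 210.
Partitions of 11 into exactly 5 parts: 10.
Difference: 210 − 10 = 200.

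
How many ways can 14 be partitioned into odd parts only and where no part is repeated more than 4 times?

14

They are:
13, 1
11, 3
11, 1, 1, 1
9, 5
9, 3, 1, 1
7, 7
7, 5, 1, 1
7, 3, 3, 1
7, 3, 1, 1, 1, 1
5, 5, 3, 1
5, 5, 1, 1, 1, 1
5, 3, 3, 3
5, 3, 3, 1, 1, 1
3, 3, 3, 3, 1, 1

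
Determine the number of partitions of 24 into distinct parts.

Systematic enumeration (by largest part, then next-largest, …) yields 122.

122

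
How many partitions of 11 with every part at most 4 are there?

27

There are too many to list fully; the first 12 (by largest part) are:
4,4,3
4,4,2,1
4,4,1,1,1
4,3,3,1
4,3,2,2
4,3,2,1,1
4,3,1,1,1,1
4,2,2,2,1
4,2,2,1,1,1
4,2,1,1,1,1,1
4,1,1,1,1,1,1,1
3,3,3,2
…and 15 more, for 27 total.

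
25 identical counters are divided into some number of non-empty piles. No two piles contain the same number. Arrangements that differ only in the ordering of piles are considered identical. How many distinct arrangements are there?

142

There are 142 such partitions.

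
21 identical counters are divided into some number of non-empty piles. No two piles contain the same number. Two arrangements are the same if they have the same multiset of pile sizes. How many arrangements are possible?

A full systematic count gives 76.

76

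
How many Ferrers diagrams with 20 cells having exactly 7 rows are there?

Enumerating by decreasing first part gives 82 partitions in all.

82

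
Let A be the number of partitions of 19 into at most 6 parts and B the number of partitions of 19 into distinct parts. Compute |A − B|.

181

Partitions of 19 into at most 6 parts: 235.
Partitions of 19 into distinct parts: 54.
|235 − 54| = 181.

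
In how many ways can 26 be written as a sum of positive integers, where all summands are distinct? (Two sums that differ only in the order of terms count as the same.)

165

Enumerating by decreasing first part gives 165 partitions in all.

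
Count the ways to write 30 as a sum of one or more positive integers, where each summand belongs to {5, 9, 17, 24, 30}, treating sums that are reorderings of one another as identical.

They are:
30
5 + 5 + 5 + 5 + 5 + 5
That's 2 in total.

2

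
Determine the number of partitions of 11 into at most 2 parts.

6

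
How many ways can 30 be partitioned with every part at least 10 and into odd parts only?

Listing the qualifying partitions of 30:
11,19
13,17
15,15
That's 3 in total.

3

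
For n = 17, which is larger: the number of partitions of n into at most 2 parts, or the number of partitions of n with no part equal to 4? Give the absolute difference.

187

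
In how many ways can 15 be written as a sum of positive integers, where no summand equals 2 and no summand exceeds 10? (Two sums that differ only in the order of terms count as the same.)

67

A partial list (first 12 by largest part):
10, 5
10, 4, 1
10, 3, 1, 1
10, 1, 1, 1, 1, 1
9, 6
9, 5, 1
9, 4, 1, 1
9, 3, 3
9, 3, 1, 1, 1
9, 1, 1, 1, 1, 1, 1
8, 7
8, 6, 1
…and 55 more, for 67 total.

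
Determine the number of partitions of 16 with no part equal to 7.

There are 201 such partitions.

201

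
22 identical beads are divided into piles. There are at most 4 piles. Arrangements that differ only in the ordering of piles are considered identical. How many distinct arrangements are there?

136

Direct enumeration gives 136 partitions.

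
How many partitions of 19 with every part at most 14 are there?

478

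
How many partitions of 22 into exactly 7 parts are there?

Systematic enumeration (by largest part, then next-largest, …) yields 131.

131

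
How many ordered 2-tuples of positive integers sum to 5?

A composition of 5 into 2 positive parts is chosen by placing 1 dividers among the 4 gaps between 5 units: C(4,1) = 4.

4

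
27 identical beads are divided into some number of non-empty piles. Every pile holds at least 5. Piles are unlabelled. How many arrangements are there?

42

There are too many to list fully; the first 12 (by largest part) are:
27
22, 5
21, 6
20, 7
19, 8
18, 9
17, 10
17, 5, 5
16, 11
16, 6, 5
15, 12
15, 7, 5
…and 30 more, for 42 total.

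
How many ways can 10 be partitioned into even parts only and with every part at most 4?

Listing the qualifying partitions of 10:
4+4+2
4+2+2+2
2+2+2+2+2

3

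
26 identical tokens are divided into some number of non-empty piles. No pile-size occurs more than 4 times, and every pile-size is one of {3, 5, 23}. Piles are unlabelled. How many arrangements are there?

2

The partitions of 26 that satisfy the conditions:
3,23
3,3,5,5,5,5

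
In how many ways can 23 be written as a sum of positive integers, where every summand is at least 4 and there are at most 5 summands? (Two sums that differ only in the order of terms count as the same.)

39

There are too many to list fully; the first 12 (by largest part) are:
23
19 + 4
18 + 5
17 + 6
16 + 7
15 + 8
15 + 4 + 4
14 + 9
14 + 5 + 4
13 + 10
13 + 6 + 4
13 + 5 + 5
…and 27 more, for 39 total.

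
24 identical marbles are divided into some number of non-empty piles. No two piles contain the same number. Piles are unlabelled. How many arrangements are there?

122

Systematic enumeration (by largest part, then next-largest, …) yields 122.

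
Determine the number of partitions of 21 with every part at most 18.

Enumerating by decreasing first part gives 788 partitions in all.

788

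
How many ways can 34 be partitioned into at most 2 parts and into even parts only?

9

They are:
34
32 + 2
30 + 4
28 + 6
26 + 8
24 + 10
22 + 12
20 + 14
18 + 16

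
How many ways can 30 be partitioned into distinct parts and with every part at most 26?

Enumerating by decreasing first part gives 291 partitions in all.

291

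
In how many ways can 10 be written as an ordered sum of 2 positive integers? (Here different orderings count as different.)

Equivalently, choose which 1 of the 9 gaps become plus signs: C(9,1) = 9.

9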